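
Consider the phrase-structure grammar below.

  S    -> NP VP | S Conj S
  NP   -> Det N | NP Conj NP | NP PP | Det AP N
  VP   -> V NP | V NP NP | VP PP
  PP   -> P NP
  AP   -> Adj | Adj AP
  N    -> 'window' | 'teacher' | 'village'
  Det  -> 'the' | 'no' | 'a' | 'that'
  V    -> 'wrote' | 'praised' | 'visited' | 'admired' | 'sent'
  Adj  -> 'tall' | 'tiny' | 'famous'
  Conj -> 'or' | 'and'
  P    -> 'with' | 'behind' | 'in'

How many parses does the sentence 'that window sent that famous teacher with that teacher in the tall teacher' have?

5

Two of the 5 distinct bracketings:
[S [NP [Det that] [N window]] [VP [V sent] [NP [NP [Det that] [AP [Adj famous]] [N teacher]] [PP [P with] [NP [NP [Det that] [N teacher]] [PP [P in] [NP [Det the] [AP [Adj tall]] [N teacher]]]]]]]]
[S [NP [Det that] [N window]] [VP [V sent] [NP [NP [NP [Det that] [AP [Adj famous]] [N teacher]] [PP [P with] [NP [Det that] [N teacher]]]] [PP [P in] [NP [Det the] [AP [Adj tall]] [N teacher]]]]]]
The trees differ in how a recursive rule is bracketed over the same span.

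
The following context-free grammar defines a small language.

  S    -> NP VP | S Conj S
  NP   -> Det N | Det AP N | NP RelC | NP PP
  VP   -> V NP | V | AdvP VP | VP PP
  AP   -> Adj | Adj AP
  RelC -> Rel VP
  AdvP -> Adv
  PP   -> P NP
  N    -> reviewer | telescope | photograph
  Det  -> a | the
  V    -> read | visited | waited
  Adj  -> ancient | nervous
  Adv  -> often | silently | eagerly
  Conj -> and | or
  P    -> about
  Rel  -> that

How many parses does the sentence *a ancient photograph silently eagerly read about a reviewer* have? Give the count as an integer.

Two of the 3 distinct bracketings:
[S [NP [Det a] [AP [Adj ancient]] [N photograph]] [VP [AdvP [Adv silently]] [VP [AdvP [Adv eagerly]] [VP [VP [V read]] [PP [P about] [NP [Det a] [N reviewer]]]]]]]
[S [NP [Det a] [AP [Adj ancient]] [N photograph]] [VP [AdvP [Adv silently]] [VP [VP [AdvP [Adv eagerly]] [VP [V read]]] [PP [P about] [NP [Det a] [N reviewer]]]]]]
The trees differ in how a recursive rule is bracketed over the same span.

3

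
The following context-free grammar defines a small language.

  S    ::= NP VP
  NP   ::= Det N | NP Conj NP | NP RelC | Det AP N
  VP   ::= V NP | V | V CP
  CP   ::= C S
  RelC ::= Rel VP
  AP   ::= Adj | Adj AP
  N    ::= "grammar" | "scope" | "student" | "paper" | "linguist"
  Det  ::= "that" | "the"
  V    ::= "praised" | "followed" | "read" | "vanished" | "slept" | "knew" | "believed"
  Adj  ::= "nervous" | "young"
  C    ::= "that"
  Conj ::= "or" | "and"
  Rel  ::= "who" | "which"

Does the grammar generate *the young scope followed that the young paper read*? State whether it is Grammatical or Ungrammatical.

[S [NP [Det the] [AP [Adj young]] [N scope]] [VP [V followed] [CP [C that] [S [NP [Det the] [AP [Adj young]] [N paper]] [VP [V read]]]]]]
Every word is introduced by a lexical rule and the phrasal rules combine the resulting categories into a single S.

Grammatical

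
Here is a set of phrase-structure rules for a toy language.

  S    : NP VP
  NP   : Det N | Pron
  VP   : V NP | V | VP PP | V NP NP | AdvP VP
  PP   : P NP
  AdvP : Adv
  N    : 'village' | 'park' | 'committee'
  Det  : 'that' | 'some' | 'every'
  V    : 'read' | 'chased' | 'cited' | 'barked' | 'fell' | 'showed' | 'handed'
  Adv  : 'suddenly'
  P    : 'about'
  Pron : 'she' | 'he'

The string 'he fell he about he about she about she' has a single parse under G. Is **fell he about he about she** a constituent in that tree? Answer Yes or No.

Yes

[S [NP [Pron he]] [VP [VP [VP [VP [V fell] [NP [Pron he]]] [PP [P about] [NP [Pron he]]]] [PP [P about] [NP [Pron she]]]] [PP [P about] [NP [Pron she]]]]]
The words 'fell he about he about she' are exhaustively dominated by a single VP node (built by VP → VP PP), so they form a constituent.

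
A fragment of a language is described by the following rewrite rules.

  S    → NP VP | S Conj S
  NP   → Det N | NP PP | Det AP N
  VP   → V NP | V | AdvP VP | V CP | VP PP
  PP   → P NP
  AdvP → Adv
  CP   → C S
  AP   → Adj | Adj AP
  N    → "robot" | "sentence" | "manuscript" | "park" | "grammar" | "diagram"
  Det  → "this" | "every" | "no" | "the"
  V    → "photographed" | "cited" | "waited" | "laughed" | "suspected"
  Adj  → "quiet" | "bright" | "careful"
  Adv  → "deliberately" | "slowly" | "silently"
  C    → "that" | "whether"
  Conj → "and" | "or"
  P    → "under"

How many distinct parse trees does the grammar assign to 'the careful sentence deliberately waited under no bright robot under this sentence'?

5

Two of the 5 distinct bracketings:
[S [NP [Det the] [AP [Adj careful]] [N sentence]] [VP [AdvP [Adv deliberately]] [VP [VP [V waited]] [PP [P under] [NP [NP [Det no] [AP [Adj bright]] [N robot]] [PP [P under] [NP [Det this] [N sentence]]]]]]]]
[S [NP [Det the] [AP [Adj careful]] [N sentence]] [VP [AdvP [Adv deliberately]] [VP [VP [VP [V waited]] [PP [P under] [NP [Det no] [AP [Adj bright]] [N robot]]]] [PP [P under] [NP [Det this] [N sentence]]]]]]
The difference turns on whether NP → NP PP is used at the relevant span, versus an alternative expansion of NP.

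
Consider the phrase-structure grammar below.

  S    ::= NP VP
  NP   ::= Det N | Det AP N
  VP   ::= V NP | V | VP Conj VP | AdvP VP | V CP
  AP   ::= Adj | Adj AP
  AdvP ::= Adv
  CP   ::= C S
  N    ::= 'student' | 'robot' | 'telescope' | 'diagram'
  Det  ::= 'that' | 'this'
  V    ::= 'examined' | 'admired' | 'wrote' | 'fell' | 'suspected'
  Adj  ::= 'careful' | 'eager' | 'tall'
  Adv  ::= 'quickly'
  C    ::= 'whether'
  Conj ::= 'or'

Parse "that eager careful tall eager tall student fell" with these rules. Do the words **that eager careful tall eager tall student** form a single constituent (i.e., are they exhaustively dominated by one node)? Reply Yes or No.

[S [NP [Det that] [AP [Adj eager] [AP [Adj careful] [AP [Adj tall] [AP [Adj eager] [AP [Adj tall]]]]]] [N student]] [VP [V fell]]]
The words 'that eager careful tall eager tall student' are exhaustively dominated by a single NP node (built by NP → Det AP N), so they form a constituent.

Yes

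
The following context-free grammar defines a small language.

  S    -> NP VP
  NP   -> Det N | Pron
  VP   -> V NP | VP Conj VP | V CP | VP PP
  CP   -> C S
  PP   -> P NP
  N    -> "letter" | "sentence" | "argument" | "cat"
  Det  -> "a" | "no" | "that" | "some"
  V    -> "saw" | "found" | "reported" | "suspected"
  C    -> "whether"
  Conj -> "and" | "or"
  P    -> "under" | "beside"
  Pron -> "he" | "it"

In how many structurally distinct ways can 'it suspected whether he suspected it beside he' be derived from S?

2

The two bracketings:
[S [NP [Pron it]] [VP [V suspected] [CP [C whether] [S [NP [Pron he]] [VP [VP [V suspected] [NP [Pron it]]] [PP [P beside] [NP [Pron he]]]]]]]]
[S [NP [Pron it]] [VP [VP [V suspected] [CP [C whether] [S [NP [Pron he]] [VP [V suspected] [NP [Pron it]]]]]] [PP [P beside] [NP [Pron he]]]]]
The trees differ in how a recursive rule is bracketed over the same span.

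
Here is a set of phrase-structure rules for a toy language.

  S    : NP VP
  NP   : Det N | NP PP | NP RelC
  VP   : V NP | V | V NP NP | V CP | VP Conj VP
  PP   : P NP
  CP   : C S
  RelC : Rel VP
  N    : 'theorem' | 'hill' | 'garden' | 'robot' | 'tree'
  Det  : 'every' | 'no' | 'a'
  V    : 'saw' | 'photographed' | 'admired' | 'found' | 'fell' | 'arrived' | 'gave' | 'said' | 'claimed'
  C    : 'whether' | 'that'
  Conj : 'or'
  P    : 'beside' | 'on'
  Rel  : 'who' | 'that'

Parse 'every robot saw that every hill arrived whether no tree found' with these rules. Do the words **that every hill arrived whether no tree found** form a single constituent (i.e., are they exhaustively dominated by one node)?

Yes

[S [NP [Det every] [N robot]] [VP [V saw] [CP [C that] [S [NP [Det every] [N hill]] [VP [V arrived] [CP [C whether] [S [NP [Det no] [N tree]] [VP [V found]]]]]]]]]
The words 'that every hill arrived whether no tree found' are exhaustively dominated by a single CP node (built by CP → C S), so they form a constituent.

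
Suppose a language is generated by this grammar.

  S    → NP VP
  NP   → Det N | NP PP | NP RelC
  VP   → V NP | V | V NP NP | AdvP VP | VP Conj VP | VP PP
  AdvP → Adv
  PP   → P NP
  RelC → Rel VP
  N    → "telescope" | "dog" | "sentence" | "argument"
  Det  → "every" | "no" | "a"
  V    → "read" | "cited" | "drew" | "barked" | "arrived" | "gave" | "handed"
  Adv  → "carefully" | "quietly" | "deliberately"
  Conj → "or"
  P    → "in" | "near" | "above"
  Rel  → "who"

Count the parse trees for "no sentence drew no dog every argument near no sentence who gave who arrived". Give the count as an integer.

4

Two of the 4 distinct bracketings:
[S [NP [Det no] [N sentence]] [VP [V drew] [NP [Det no] [N dog]] [NP [NP [Det every] [N argument]] [PP [P near] [NP [NP [NP [Det no] [N sentence]] [RelC [Rel who] [VP [V gave]]]] [RelC [Rel who] [VP [V arrived]]]]]]]]
[S [NP [Det no] [N sentence]] [VP [V drew] [NP [Det no] [N dog]] [NP [NP [NP [Det every] [N argument]] [PP [P near] [NP [NP [Det no] [N sentence]] [RelC [Rel who] [VP [V gave]]]]]] [RelC [Rel who] [VP [V arrived]]]]]]
The trees differ in how a recursive rule is bracketed over the same span.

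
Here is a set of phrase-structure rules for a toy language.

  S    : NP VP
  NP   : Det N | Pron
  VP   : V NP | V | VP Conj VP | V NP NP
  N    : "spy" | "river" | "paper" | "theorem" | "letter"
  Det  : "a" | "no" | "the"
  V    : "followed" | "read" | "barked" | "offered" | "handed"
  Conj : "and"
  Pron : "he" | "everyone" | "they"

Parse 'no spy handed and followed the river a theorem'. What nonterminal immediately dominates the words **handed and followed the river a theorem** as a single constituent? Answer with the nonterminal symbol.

VP

S
  NP
    Det: no
    N: spy
  VP
    VP
      V: handed
    Conj: and
    VP
      V: followed
      NP
        Det: the
        N: river
      NP
        Det: a
        N: theorem
The span 'handed and followed the river a theorem' is the VP node built by VP → VP Conj VP.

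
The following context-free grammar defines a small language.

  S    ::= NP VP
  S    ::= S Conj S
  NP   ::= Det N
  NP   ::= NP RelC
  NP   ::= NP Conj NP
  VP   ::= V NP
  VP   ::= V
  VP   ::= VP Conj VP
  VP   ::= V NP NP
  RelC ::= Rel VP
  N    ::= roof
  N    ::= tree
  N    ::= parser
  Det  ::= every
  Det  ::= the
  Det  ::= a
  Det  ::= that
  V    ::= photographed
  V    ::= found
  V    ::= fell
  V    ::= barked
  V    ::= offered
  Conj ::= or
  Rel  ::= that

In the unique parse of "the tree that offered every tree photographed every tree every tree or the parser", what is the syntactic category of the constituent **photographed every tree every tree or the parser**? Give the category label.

VP

S
  NP
    NP
      Det: the
      N: tree
    RelC
      Rel: that
      VP
        V: offered
        NP
          Det: every
          N: tree
  VP
    V: photographed
    NP
      Det: every
      N: tree
    NP
      NP
        Det: every
        N: tree
      Conj: or
      NP
        Det: the
        N: parser
The span 'photographed every tree every tree or the parser' is the VP node built by VP → V NP NP.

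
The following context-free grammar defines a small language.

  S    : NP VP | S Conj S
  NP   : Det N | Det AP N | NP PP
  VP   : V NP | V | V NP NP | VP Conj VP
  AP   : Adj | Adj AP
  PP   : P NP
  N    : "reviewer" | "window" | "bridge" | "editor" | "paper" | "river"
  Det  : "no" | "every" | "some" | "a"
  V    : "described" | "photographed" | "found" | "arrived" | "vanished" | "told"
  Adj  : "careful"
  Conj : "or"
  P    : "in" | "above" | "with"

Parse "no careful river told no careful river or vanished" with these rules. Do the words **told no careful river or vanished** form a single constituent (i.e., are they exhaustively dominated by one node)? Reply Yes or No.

Yes

[S [NP [Det no] [AP [Adj careful]] [N river]] [VP [VP [V told] [NP [Det no] [AP [Adj careful]] [N river]]] [Conj or] [VP [V vanished]]]]
The words 'told no careful river or vanished' are exhaustively dominated by a single VP node (built by VP → VP Conj VP), so they form a constituent.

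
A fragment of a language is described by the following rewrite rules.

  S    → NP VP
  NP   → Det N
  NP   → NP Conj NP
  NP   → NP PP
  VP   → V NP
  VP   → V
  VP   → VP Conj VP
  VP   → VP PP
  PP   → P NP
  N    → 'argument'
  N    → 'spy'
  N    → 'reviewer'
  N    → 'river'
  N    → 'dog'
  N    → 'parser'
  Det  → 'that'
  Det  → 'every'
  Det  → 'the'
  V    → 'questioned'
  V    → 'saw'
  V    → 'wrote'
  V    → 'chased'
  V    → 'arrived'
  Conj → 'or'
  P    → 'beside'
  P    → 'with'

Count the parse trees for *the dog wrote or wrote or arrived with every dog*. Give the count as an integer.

Two of the 5 distinct bracketings:
[S [NP [Det the] [N dog]] [VP [VP [V wrote]] [Conj or] [VP [VP [V wrote]] [Conj or] [VP [VP [V arrived]] [PP [P with] [NP [Det every] [N dog]]]]]]]
[S [NP [Det the] [N dog]] [VP [VP [V wrote]] [Conj or] [VP [VP [VP [V wrote]] [Conj or] [VP [V arrived]]] [PP [P with] [NP [Det every] [N dog]]]]]]
The trees differ in how a recursive rule is bracketed over the same span.

5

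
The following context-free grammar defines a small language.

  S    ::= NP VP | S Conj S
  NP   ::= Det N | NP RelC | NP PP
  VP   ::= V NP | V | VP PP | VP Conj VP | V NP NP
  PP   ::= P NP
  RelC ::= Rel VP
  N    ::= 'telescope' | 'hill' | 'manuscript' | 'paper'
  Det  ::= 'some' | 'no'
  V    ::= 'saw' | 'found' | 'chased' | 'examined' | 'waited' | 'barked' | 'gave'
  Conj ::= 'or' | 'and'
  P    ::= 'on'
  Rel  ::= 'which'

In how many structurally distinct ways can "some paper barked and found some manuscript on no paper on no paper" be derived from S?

9

Two of the 9 distinct bracketings:
[S [NP [Det some] [N paper]] [VP [VP [VP [V barked]] [Conj and] [VP [V found] [NP [Det some] [N manuscript]]]] [PP [P on] [NP [NP [Det no] [N paper]] [PP [P on] [NP [Det no] [N paper]]]]]]]
[S [NP [Det some] [N paper]] [VP [VP [VP [VP [V barked]] [Conj and] [VP [V found] [NP [Det some] [N manuscript]]]] [PP [P on] [NP [Det no] [N paper]]]] [PP [P on] [NP [Det no] [N paper]]]]]
The difference turns on whether NP → NP PP is used at the relevant span, versus an alternative expansion of NP.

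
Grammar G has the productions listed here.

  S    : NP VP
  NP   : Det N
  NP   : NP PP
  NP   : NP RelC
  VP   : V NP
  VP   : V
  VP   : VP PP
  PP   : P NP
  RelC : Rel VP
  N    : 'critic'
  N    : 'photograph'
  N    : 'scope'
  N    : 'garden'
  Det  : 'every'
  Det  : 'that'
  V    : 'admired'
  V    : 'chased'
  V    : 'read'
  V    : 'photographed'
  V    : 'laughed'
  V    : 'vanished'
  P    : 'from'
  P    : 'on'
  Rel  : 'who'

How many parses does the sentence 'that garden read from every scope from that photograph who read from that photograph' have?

Two of the 10 distinct bracketings:
[S [NP [Det that] [N garden]] [VP [VP [V read]] [PP [P from] [NP [NP [Det every] [N scope]] [PP [P from] [NP [NP [NP [Det that] [N photograph]] [RelC [Rel who] [VP [V read]]]] [PP [P from] [NP [Det that] [N photograph]]]]]]]]]
[S [NP [Det that] [N garden]] [VP [VP [V read]] [PP [P from] [NP [NP [Det every] [N scope]] [PP [P from] [NP [NP [Det that] [N photograph]] [RelC [Rel who] [VP [VP [V read]] [PP [P from] [NP [Det that] [N photograph]]]]]]]]]]]
The trees differ in how a recursive rule is bracketed over the same span.

10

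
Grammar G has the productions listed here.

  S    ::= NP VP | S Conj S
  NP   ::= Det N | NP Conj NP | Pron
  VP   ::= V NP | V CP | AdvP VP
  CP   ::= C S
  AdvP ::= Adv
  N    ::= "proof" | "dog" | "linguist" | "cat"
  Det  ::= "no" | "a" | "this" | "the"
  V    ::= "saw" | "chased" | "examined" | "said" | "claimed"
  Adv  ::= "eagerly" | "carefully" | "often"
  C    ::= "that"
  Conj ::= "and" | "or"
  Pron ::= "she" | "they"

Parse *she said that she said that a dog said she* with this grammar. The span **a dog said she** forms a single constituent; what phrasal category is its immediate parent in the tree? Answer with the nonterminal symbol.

S
  NP
    Pron: she
  VP
    V: said
    CP
      C: that
      S
        NP
          Pron: she
        VP
          V: said
          CP
            C: that
            S
              NP
                Det: a
                N: dog
              VP
                V: said
                NP
                  Pron: she
The span 'a dog said she' is the S node built by S → NP VP.
Its mother is the CP built by CP → C S.

CP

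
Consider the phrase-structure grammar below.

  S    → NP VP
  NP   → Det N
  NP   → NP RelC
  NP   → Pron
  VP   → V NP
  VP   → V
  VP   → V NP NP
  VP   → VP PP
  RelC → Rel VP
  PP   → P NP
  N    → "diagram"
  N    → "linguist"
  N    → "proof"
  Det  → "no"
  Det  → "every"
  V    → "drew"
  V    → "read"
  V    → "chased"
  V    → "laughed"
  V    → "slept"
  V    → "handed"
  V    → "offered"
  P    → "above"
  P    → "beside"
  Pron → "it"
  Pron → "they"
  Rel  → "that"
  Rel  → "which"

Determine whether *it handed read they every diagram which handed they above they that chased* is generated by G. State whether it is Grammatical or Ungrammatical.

Ungrammatical

For S → NP VP, the only prefix that parses as NP is 'it', but the remainder 'handed read they every diagram which handed they above they that chased' is not a VP under these rules.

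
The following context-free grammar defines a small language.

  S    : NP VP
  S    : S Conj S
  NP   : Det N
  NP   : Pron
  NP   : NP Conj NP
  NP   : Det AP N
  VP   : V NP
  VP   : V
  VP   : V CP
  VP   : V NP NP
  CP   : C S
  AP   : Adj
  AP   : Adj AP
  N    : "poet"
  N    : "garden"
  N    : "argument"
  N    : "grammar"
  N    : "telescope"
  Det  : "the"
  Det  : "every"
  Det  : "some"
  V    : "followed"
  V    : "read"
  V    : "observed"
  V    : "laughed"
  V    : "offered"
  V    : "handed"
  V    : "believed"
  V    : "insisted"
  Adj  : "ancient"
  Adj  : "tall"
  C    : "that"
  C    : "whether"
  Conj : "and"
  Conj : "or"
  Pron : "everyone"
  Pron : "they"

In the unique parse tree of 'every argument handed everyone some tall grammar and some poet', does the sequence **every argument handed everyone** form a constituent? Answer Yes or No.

No

[S [NP [Det every] [N argument]] [VP [V handed] [NP [Pron everyone]] [NP [NP [Det some] [AP [Adj tall]] [N grammar]] [Conj and] [NP [Det some] [N poet]]]]]
The smallest constituent containing 'every argument handed everyone' is the S spanning 'every argument handed everyone some tall grammar and some poet'; no single node in the tree dominates exactly the given words.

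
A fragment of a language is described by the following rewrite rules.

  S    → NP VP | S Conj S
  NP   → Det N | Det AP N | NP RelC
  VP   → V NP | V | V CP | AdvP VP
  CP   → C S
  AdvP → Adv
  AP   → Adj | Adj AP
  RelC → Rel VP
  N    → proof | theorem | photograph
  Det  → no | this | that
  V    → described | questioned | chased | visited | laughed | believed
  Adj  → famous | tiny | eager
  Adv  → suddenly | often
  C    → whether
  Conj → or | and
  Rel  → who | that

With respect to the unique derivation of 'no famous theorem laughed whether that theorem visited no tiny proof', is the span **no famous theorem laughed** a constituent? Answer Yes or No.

[S [NP [Det no] [AP [Adj famous]] [N theorem]] [VP [V laughed] [CP [C whether] [S [NP [Det that] [N theorem]] [VP [V visited] [NP [Det no] [AP [Adj tiny]] [N proof]]]]]]]
The smallest constituent containing 'no famous theorem laughed' is the S spanning 'no famous theorem laughed whether that theorem visited no tiny proof'; no single node in the tree dominates exactly the given words.

No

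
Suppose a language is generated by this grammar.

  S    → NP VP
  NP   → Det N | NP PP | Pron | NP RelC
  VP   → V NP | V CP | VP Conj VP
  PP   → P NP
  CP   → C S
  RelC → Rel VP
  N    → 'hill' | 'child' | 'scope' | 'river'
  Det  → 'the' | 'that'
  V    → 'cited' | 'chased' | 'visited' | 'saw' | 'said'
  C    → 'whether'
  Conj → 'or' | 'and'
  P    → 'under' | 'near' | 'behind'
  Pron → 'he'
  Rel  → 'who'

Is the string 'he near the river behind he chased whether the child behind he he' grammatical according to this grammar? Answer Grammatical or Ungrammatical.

A Pron word can never sit immediately before a Pron word in any string this grammar generates, so the substring 'he he' rules out a derivation.

Ungrammatical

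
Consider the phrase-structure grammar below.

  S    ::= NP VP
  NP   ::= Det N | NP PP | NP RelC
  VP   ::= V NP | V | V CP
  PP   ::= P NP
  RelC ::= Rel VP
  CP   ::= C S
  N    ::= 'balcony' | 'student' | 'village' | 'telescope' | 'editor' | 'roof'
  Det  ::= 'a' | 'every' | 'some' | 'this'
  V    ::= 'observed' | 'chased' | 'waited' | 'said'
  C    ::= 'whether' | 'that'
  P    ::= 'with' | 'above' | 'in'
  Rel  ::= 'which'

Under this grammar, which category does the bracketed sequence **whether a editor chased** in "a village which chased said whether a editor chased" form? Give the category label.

CP

S
  NP
    NP
      Det: a
      N: village
    RelC
      Rel: which
      VP
        V: chased
  VP
    V: said
    CP
      C: whether
      S
        NP
          Det: a
          N: editor
        VP
          V: chased
The span 'whether a editor chased' is the CP node built by CP → C S.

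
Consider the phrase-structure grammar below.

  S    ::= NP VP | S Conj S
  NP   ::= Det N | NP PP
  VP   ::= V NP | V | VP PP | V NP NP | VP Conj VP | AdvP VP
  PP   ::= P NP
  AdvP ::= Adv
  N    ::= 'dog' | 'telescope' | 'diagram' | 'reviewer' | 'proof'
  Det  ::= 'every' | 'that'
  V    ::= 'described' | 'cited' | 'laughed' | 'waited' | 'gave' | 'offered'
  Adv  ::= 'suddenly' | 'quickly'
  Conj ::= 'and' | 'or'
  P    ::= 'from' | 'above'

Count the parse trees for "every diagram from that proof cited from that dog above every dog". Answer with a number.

The two bracketings:
[S [NP [NP [Det every] [N diagram]] [PP [P from] [NP [Det that] [N proof]]]] [VP [VP [V cited]] [PP [P from] [NP [NP [Det that] [N dog]] [PP [P above] [NP [Det every] [N dog]]]]]]]
[S [NP [NP [Det every] [N diagram]] [PP [P from] [NP [Det that] [N proof]]]] [VP [VP [VP [V cited]] [PP [P from] [NP [Det that] [N dog]]]] [PP [P above] [NP [Det every] [N dog]]]]]
The trees differ in how a recursive rule is bracketed over the same span.

2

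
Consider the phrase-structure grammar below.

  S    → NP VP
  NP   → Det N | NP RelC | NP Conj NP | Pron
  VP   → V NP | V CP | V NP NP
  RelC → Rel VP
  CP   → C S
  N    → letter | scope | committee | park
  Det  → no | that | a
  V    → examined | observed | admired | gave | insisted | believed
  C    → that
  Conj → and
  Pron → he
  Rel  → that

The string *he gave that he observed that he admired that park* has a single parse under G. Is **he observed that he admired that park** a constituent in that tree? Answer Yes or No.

Yes

[S [NP [Pron he]] [VP [V gave] [CP [C that] [S [NP [Pron he]] [VP [V observed] [CP [C that] [S [NP [Pron he]] [VP [V admired] [NP [Det that] [N park]]]]]]]]]]
The words 'he observed that he admired that park' are exhaustively dominated by a single S node (built by S → NP VP), so they form a constituent.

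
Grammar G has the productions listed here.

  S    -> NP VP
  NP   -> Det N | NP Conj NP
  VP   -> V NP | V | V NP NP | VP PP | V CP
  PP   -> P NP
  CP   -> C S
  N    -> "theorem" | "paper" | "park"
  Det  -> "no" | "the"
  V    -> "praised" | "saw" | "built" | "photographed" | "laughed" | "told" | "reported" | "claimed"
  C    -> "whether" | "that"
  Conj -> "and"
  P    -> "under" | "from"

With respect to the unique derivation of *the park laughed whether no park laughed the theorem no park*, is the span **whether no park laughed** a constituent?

[S [NP [Det the] [N park]] [VP [V laughed] [CP [C whether] [S [NP [Det no] [N park]] [VP [V laughed] [NP [Det the] [N theorem]] [NP [Det no] [N park]]]]]]]
The smallest constituent containing 'whether no park laughed' is the CP spanning 'whether no park laughed the theorem no park'; no single node in the tree dominates exactly the given words.

No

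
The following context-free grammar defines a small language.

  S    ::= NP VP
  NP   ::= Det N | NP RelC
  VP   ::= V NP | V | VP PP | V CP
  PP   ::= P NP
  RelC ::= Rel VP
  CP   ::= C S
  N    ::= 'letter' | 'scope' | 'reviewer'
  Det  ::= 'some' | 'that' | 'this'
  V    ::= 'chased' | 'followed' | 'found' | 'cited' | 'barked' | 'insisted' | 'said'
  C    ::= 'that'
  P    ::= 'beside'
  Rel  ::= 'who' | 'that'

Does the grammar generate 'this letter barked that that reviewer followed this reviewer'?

Grammatical

[S [NP [Det this] [N letter]] [VP [V barked] [CP [C that] [S [NP [Det that] [N reviewer]] [VP [V followed] [NP [Det this] [N reviewer]]]]]]]
Every word is introduced by a lexical rule and the phrasal rules combine the resulting categories into a single S.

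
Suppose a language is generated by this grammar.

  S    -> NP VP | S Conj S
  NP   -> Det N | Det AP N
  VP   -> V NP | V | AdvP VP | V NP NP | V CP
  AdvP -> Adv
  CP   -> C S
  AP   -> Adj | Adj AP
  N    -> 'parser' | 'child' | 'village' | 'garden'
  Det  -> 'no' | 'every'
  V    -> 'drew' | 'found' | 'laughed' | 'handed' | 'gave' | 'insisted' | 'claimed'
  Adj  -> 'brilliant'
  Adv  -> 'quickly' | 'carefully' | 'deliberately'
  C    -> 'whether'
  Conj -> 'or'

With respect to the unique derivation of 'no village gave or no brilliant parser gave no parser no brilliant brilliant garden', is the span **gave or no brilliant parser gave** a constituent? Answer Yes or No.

[S [S [NP [Det no] [N village]] [VP [V gave]]] [Conj or] [S [NP [Det no] [AP [Adj brilliant]] [N parser]] [VP [V gave] [NP [Det no] [N parser]] [NP [Det no] [AP [Adj brilliant] [AP [Adj brilliant]]] [N garden]]]]]
The smallest constituent containing 'gave or no brilliant parser gave' is the S spanning 'no village gave or no brilliant parser gave no parser no brilliant brilliant garden'; no single node in the tree dominates exactly the given words.

No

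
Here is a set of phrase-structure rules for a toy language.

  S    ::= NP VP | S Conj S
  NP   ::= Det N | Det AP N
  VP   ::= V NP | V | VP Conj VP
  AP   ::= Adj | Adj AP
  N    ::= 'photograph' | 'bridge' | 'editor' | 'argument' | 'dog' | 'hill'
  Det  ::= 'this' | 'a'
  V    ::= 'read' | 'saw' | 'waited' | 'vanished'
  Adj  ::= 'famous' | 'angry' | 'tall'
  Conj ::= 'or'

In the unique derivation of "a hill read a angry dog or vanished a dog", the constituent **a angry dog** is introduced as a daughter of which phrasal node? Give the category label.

[S [NP [Det a] [N hill]] [VP [VP [V read] [NP [Det a] [AP [Adj angry]] [N dog]]] [Conj or] [VP [V vanished] [NP [Det a] [N dog]]]]]
The span 'a angry dog' is the NP node built by NP → Det AP N.
Its mother is the VP built by VP → V NP.

VP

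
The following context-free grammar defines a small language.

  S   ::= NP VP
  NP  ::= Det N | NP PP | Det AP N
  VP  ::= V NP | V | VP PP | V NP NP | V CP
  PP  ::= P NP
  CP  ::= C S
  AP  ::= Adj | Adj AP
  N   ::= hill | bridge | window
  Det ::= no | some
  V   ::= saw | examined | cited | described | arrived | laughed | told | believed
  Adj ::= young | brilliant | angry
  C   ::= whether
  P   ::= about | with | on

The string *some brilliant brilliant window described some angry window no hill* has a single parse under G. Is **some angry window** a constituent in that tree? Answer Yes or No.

Yes

[S [NP [Det some] [AP [Adj brilliant] [AP [Adj brilliant]]] [N window]] [VP [V described] [NP [Det some] [AP [Adj angry]] [N window]] [NP [Det no] [N hill]]]]
The words 'some angry window' are exhaustively dominated by a single NP node (built by NP → Det AP N), so they form a constituent.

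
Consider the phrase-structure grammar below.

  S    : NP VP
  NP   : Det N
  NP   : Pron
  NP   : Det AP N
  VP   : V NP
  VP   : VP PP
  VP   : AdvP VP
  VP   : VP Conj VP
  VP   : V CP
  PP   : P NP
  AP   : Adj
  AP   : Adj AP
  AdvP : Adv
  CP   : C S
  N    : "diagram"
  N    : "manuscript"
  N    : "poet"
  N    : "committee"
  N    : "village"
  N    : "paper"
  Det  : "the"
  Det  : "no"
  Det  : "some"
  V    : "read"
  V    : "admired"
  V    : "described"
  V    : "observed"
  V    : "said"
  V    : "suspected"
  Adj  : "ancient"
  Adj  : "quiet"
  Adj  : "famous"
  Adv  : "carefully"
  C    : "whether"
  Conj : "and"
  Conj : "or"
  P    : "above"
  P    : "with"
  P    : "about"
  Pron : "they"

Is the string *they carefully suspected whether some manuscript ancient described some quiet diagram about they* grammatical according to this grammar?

An N word can never sit immediately before an Adj word in any string this grammar generates, so the substring 'manuscript ancient' rules out a derivation.

Ungrammatical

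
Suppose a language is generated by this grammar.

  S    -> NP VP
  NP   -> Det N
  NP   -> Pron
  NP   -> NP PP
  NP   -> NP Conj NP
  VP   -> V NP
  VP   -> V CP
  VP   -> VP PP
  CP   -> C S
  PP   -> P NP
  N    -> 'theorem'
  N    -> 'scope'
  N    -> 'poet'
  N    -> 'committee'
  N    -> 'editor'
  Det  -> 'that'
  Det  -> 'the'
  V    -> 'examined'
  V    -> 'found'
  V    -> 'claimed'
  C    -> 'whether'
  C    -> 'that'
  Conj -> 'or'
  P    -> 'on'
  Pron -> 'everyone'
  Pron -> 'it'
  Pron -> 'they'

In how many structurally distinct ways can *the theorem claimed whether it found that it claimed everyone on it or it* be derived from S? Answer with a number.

Two of the 5 distinct bracketings:
[S [NP [Det the] [N theorem]] [VP [V claimed] [CP [C whether] [S [NP [Pron it]] [VP [V found] [CP [C that] [S [NP [Pron it]] [VP [V claimed] [NP [NP [Pron everyone]] [PP [P on] [NP [NP [Pron it]] [Conj or] [NP [Pron it]]]]]]]]]]]]]
[S [NP [Det the] [N theorem]] [VP [V claimed] [CP [C whether] [S [NP [Pron it]] [VP [V found] [CP [C that] [S [NP [Pron it]] [VP [V claimed] [NP [NP [NP [Pron everyone]] [PP [P on] [NP [Pron it]]]] [Conj or] [NP [Pron it]]]]]]]]]]]
The trees differ in how a recursive rule is bracketed over the same span.

5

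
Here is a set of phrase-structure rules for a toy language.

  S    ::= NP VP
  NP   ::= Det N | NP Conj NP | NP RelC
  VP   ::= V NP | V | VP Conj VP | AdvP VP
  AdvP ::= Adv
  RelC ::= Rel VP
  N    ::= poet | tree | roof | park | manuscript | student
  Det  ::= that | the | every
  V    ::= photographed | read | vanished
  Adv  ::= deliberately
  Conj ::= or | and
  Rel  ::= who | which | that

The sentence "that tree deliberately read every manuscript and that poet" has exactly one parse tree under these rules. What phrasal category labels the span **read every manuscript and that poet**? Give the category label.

VP

S
  NP
    Det: that
    N: tree
  VP
    AdvP
      Adv: deliberately
    VP
      V: read
      NP
        NP
          Det: every
          N: manuscript
        Conj: and
        NP
          Det: that
          N: poet
The span 'read every manuscript and that poet' is the VP node built by VP → V NP.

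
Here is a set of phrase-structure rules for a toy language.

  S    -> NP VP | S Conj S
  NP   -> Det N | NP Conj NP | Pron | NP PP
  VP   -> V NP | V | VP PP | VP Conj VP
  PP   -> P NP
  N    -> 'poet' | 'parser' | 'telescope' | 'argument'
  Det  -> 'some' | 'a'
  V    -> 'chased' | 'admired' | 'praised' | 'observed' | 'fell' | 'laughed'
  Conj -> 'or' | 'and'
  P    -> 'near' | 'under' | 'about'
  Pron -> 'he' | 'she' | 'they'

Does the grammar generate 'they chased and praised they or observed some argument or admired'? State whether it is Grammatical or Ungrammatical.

S
  NP
    Pron: they
  VP
    VP
      V: chased
    Conj: and
    VP
      VP
        V: praised
        NP
          Pron: they
      Conj: or
      VP
        VP
          V: observed
          NP
            Det: some
            N: argument
        Conj: or
        VP
          V: admired
Every word is introduced by a lexical rule and the phrasal rules combine the resulting categories into a single S.

Grammatical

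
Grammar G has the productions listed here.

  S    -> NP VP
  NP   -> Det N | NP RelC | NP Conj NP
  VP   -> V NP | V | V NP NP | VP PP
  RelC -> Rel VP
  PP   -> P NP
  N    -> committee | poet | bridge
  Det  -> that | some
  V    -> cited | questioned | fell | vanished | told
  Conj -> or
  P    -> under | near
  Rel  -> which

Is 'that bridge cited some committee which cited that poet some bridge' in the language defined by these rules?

Grammatical

[S [NP [Det that] [N bridge]] [VP [V cited] [NP [NP [Det some] [N committee]] [RelC [Rel which] [VP [V cited] [NP [Det that] [N poet]] [NP [Det some] [N bridge]]]]]]]
The bracketing above is licensed at every node by one of the given productions, with S at the root.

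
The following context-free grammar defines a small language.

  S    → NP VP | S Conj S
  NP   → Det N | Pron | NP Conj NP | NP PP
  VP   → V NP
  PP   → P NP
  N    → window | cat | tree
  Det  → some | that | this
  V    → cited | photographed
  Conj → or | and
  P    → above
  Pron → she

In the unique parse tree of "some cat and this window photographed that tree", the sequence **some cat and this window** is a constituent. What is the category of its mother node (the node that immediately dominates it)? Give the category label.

S
  NP
    NP
      Det: some
      N: cat
    Conj: and
    NP
      Det: this
      N: window
  VP
    V: photographed
    NP
      Det: that
      N: tree
The span 'some cat and this window' is the NP node built by NP → NP Conj NP.
Its mother is the S built by S → NP VP.

S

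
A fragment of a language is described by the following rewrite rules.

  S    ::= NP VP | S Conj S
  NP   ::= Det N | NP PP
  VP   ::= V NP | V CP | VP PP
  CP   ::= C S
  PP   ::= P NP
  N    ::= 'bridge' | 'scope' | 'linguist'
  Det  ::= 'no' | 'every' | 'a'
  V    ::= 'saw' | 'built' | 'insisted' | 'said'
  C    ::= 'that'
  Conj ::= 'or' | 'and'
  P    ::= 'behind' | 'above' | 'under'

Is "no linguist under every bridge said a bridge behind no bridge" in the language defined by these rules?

S
  NP
    NP
      Det: no
      N: linguist
    PP
      P: under
      NP
        Det: every
        N: bridge
  VP
    V: said
    NP
      NP
        Det: a
        N: bridge
      PP
        P: behind
        NP
          Det: no
          N: bridge
Each bracket corresponds to one application of a listed rule, so the string is derivable from S.

Grammatical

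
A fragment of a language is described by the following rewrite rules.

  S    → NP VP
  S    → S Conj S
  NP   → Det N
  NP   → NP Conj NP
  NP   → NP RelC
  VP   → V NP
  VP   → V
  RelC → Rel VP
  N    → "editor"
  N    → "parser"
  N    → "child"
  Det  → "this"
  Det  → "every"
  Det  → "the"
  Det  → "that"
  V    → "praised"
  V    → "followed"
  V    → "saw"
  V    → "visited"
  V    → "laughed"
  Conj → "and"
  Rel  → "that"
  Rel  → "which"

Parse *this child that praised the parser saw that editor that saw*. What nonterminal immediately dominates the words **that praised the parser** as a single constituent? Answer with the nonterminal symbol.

RelC

[S [NP [NP [Det this] [N child]] [RelC [Rel that] [VP [V praised] [NP [Det the] [N parser]]]]] [VP [V saw] [NP [NP [Det that] [N editor]] [RelC [Rel that] [VP [V saw]]]]]]
The span 'that praised the parser' is the RelC node built by RelC → Rel VP.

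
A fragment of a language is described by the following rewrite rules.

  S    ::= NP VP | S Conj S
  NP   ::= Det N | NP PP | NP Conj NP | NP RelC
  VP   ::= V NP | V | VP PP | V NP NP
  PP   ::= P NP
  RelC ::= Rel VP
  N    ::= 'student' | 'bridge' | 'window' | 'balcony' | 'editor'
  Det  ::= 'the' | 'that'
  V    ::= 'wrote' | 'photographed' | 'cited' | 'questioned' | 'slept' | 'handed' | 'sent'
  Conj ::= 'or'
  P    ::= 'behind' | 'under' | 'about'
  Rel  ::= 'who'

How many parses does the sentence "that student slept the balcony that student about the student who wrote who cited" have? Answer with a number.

Two of the 4 distinct bracketings:
[S [NP [Det that] [N student]] [VP [VP [V slept] [NP [Det the] [N balcony]] [NP [Det that] [N student]]] [PP [P about] [NP [NP [NP [Det the] [N student]] [RelC [Rel who] [VP [V wrote]]]] [RelC [Rel who] [VP [V cited]]]]]]]
[S [NP [Det that] [N student]] [VP [V slept] [NP [Det the] [N balcony]] [NP [NP [Det that] [N student]] [PP [P about] [NP [NP [NP [Det the] [N student]] [RelC [Rel who] [VP [V wrote]]]] [RelC [Rel who] [VP [V cited]]]]]]]]
The difference turns on whether NP → NP PP is used at the relevant span, versus an alternative expansion of NP.

4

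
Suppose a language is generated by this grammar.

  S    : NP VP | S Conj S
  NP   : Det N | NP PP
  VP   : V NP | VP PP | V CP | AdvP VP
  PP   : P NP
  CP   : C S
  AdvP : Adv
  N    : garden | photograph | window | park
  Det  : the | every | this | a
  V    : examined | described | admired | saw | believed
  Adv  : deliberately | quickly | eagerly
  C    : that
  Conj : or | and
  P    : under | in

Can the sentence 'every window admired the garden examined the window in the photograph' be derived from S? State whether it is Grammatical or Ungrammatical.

Ungrammatical

For S → NP VP, the only prefix that parses as NP is 'every window', but the remainder 'admired the garden examined the window in the photograph' is not a VP under these rules. The alternative S rule S → S Conj S likewise has no satisfying split.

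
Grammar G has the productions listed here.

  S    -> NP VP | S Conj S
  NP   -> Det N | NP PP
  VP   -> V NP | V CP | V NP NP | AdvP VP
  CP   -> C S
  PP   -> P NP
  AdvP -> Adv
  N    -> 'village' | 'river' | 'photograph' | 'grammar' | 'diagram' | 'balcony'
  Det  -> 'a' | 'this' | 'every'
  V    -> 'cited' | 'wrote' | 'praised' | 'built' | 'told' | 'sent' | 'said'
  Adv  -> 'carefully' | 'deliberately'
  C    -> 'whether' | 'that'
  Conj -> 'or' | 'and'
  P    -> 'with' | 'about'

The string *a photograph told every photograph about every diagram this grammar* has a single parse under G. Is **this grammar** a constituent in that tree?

[S [NP [Det a] [N photograph]] [VP [V told] [NP [NP [Det every] [N photograph]] [PP [P about] [NP [Det every] [N diagram]]]] [NP [Det this] [N grammar]]]]
The words 'this grammar' are exhaustively dominated by a single NP node (built by NP → Det N), so they form a constituent.

Yes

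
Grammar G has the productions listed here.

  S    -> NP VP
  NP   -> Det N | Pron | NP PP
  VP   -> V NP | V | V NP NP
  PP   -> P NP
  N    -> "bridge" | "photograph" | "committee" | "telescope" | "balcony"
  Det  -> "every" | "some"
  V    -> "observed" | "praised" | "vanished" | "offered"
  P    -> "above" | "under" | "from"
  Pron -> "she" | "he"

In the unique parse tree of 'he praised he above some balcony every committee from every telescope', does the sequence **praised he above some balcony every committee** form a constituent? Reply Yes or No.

No

[S [NP [Pron he]] [VP [V praised] [NP [NP [Pron he]] [PP [P above] [NP [Det some] [N balcony]]]] [NP [NP [Det every] [N committee]] [PP [P from] [NP [Det every] [N telescope]]]]]]
The smallest constituent containing 'praised he above some balcony every committee' is the VP spanning 'praised he above some balcony every committee from every telescope'; no single node in the tree dominates exactly the given words.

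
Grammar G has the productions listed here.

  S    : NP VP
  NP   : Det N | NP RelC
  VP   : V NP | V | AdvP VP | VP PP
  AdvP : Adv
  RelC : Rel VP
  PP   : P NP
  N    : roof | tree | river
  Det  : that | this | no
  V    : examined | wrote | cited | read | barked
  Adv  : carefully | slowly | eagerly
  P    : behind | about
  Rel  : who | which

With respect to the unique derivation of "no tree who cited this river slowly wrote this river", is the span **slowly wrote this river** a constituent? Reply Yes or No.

Yes

[S [NP [NP [Det no] [N tree]] [RelC [Rel who] [VP [V cited] [NP [Det this] [N river]]]]] [VP [AdvP [Adv slowly]] [VP [V wrote] [NP [Det this] [N river]]]]]
The words 'slowly wrote this river' are exhaustively dominated by a single VP node (built by VP → AdvP VP), so they form a constituent.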